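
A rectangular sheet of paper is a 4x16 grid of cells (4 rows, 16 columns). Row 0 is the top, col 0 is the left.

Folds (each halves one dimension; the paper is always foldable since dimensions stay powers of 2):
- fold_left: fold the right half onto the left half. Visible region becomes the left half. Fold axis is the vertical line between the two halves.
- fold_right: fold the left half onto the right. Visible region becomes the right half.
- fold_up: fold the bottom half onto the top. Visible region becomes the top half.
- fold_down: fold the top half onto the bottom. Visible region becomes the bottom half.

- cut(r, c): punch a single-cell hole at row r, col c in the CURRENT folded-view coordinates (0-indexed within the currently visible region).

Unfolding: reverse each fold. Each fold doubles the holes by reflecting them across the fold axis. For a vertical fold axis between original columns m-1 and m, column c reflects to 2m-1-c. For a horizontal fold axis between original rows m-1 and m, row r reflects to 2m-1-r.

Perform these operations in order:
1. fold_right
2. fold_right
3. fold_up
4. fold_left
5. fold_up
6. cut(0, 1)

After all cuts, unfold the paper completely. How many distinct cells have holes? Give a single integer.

Op 1 fold_right: fold axis v@8; visible region now rows[0,4) x cols[8,16) = 4x8
Op 2 fold_right: fold axis v@12; visible region now rows[0,4) x cols[12,16) = 4x4
Op 3 fold_up: fold axis h@2; visible region now rows[0,2) x cols[12,16) = 2x4
Op 4 fold_left: fold axis v@14; visible region now rows[0,2) x cols[12,14) = 2x2
Op 5 fold_up: fold axis h@1; visible region now rows[0,1) x cols[12,14) = 1x2
Op 6 cut(0, 1): punch at orig (0,13); cuts so far [(0, 13)]; region rows[0,1) x cols[12,14) = 1x2
Unfold 1 (reflect across h@1): 2 holes -> [(0, 13), (1, 13)]
Unfold 2 (reflect across v@14): 4 holes -> [(0, 13), (0, 14), (1, 13), (1, 14)]
Unfold 3 (reflect across h@2): 8 holes -> [(0, 13), (0, 14), (1, 13), (1, 14), (2, 13), (2, 14), (3, 13), (3, 14)]
Unfold 4 (reflect across v@12): 16 holes -> [(0, 9), (0, 10), (0, 13), (0, 14), (1, 9), (1, 10), (1, 13), (1, 14), (2, 9), (2, 10), (2, 13), (2, 14), (3, 9), (3, 10), (3, 13), (3, 14)]
Unfold 5 (reflect across v@8): 32 holes -> [(0, 1), (0, 2), (0, 5), (0, 6), (0, 9), (0, 10), (0, 13), (0, 14), (1, 1), (1, 2), (1, 5), (1, 6), (1, 9), (1, 10), (1, 13), (1, 14), (2, 1), (2, 2), (2, 5), (2, 6), (2, 9), (2, 10), (2, 13), (2, 14), (3, 1), (3, 2), (3, 5), (3, 6), (3, 9), (3, 10), (3, 13), (3, 14)]

Answer: 32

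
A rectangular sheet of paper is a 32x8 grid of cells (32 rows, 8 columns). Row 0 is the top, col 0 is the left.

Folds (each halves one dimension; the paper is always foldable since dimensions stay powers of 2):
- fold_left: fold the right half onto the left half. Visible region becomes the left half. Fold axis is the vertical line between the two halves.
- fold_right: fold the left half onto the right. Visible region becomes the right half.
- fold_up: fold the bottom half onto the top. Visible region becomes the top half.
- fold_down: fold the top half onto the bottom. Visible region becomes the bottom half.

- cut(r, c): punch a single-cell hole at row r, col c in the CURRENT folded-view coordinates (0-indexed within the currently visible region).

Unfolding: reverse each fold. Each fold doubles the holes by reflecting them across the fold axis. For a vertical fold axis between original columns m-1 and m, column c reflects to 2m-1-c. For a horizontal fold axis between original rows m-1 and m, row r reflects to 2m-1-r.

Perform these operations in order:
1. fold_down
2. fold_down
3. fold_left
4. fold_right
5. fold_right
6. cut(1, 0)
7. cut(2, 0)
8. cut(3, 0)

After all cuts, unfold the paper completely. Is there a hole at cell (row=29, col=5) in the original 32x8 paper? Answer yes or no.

Answer: no

Derivation:
Op 1 fold_down: fold axis h@16; visible region now rows[16,32) x cols[0,8) = 16x8
Op 2 fold_down: fold axis h@24; visible region now rows[24,32) x cols[0,8) = 8x8
Op 3 fold_left: fold axis v@4; visible region now rows[24,32) x cols[0,4) = 8x4
Op 4 fold_right: fold axis v@2; visible region now rows[24,32) x cols[2,4) = 8x2
Op 5 fold_right: fold axis v@3; visible region now rows[24,32) x cols[3,4) = 8x1
Op 6 cut(1, 0): punch at orig (25,3); cuts so far [(25, 3)]; region rows[24,32) x cols[3,4) = 8x1
Op 7 cut(2, 0): punch at orig (26,3); cuts so far [(25, 3), (26, 3)]; region rows[24,32) x cols[3,4) = 8x1
Op 8 cut(3, 0): punch at orig (27,3); cuts so far [(25, 3), (26, 3), (27, 3)]; region rows[24,32) x cols[3,4) = 8x1
Unfold 1 (reflect across v@3): 6 holes -> [(25, 2), (25, 3), (26, 2), (26, 3), (27, 2), (27, 3)]
Unfold 2 (reflect across v@2): 12 holes -> [(25, 0), (25, 1), (25, 2), (25, 3), (26, 0), (26, 1), (26, 2), (26, 3), (27, 0), (27, 1), (27, 2), (27, 3)]
Unfold 3 (reflect across v@4): 24 holes -> [(25, 0), (25, 1), (25, 2), (25, 3), (25, 4), (25, 5), (25, 6), (25, 7), (26, 0), (26, 1), (26, 2), (26, 3), (26, 4), (26, 5), (26, 6), (26, 7), (27, 0), (27, 1), (27, 2), (27, 3), (27, 4), (27, 5), (27, 6), (27, 7)]
Unfold 4 (reflect across h@24): 48 holes -> [(20, 0), (20, 1), (20, 2), (20, 3), (20, 4), (20, 5), (20, 6), (20, 7), (21, 0), (21, 1), (21, 2), (21, 3), (21, 4), (21, 5), (21, 6), (21, 7), (22, 0), (22, 1), (22, 2), (22, 3), (22, 4), (22, 5), (22, 6), (22, 7), (25, 0), (25, 1), (25, 2), (25, 3), (25, 4), (25, 5), (25, 6), (25, 7), (26, 0), (26, 1), (26, 2), (26, 3), (26, 4), (26, 5), (26, 6), (26, 7), (27, 0), (27, 1), (27, 2), (27, 3), (27, 4), (27, 5), (27, 6), (27, 7)]
Unfold 5 (reflect across h@16): 96 holes -> [(4, 0), (4, 1), (4, 2), (4, 3), (4, 4), (4, 5), (4, 6), (4, 7), (5, 0), (5, 1), (5, 2), (5, 3), (5, 4), (5, 5), (5, 6), (5, 7), (6, 0), (6, 1), (6, 2), (6, 3), (6, 4), (6, 5), (6, 6), (6, 7), (9, 0), (9, 1), (9, 2), (9, 3), (9, 4), (9, 5), (9, 6), (9, 7), (10, 0), (10, 1), (10, 2), (10, 3), (10, 4), (10, 5), (10, 6), (10, 7), (11, 0), (11, 1), (11, 2), (11, 3), (11, 4), (11, 5), (11, 6), (11, 7), (20, 0), (20, 1), (20, 2), (20, 3), (20, 4), (20, 5), (20, 6), (20, 7), (21, 0), (21, 1), (21, 2), (21, 3), (21, 4), (21, 5), (21, 6), (21, 7), (22, 0), (22, 1), (22, 2), (22, 3), (22, 4), (22, 5), (22, 6), (22, 7), (25, 0), (25, 1), (25, 2), (25, 3), (25, 4), (25, 5), (25, 6), (25, 7), (26, 0), (26, 1), (26, 2), (26, 3), (26, 4), (26, 5), (26, 6), (26, 7), (27, 0), (27, 1), (27, 2), (27, 3), (27, 4), (27, 5), (27, 6), (27, 7)]
Holes: [(4, 0), (4, 1), (4, 2), (4, 3), (4, 4), (4, 5), (4, 6), (4, 7), (5, 0), (5, 1), (5, 2), (5, 3), (5, 4), (5, 5), (5, 6), (5, 7), (6, 0), (6, 1), (6, 2), (6, 3), (6, 4), (6, 5), (6, 6), (6, 7), (9, 0), (9, 1), (9, 2), (9, 3), (9, 4), (9, 5), (9, 6), (9, 7), (10, 0), (10, 1), (10, 2), (10, 3), (10, 4), (10, 5), (10, 6), (10, 7), (11, 0), (11, 1), (11, 2), (11, 3), (11, 4), (11, 5), (11, 6), (11, 7), (20, 0), (20, 1), (20, 2), (20, 3), (20, 4), (20, 5), (20, 6), (20, 7), (21, 0), (21, 1), (21, 2), (21, 3), (21, 4), (21, 5), (21, 6), (21, 7), (22, 0), (22, 1), (22, 2), (22, 3), (22, 4), (22, 5), (22, 6), (22, 7), (25, 0), (25, 1), (25, 2), (25, 3), (25, 4), (25, 5), (25, 6), (25, 7), (26, 0), (26, 1), (26, 2), (26, 3), (26, 4), (26, 5), (26, 6), (26, 7), (27, 0), (27, 1), (27, 2), (27, 3), (27, 4), (27, 5), (27, 6), (27, 7)]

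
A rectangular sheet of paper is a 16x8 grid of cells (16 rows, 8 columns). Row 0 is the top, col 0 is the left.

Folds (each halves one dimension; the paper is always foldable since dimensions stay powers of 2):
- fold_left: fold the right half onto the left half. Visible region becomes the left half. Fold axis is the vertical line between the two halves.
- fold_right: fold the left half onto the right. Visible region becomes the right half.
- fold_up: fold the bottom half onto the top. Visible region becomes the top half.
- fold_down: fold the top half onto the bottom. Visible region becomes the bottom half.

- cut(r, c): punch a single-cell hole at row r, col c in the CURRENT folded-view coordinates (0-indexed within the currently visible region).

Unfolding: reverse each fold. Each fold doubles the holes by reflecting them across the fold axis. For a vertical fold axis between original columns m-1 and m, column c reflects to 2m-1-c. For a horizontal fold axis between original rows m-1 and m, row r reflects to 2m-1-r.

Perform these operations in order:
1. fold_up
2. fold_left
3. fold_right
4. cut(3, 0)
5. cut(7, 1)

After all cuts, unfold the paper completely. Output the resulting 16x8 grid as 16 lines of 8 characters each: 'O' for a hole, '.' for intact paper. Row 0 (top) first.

Answer: ........
........
........
.OO..OO.
........
........
........
O..OO..O
O..OO..O
........
........
........
.OO..OO.
........
........
........

Derivation:
Op 1 fold_up: fold axis h@8; visible region now rows[0,8) x cols[0,8) = 8x8
Op 2 fold_left: fold axis v@4; visible region now rows[0,8) x cols[0,4) = 8x4
Op 3 fold_right: fold axis v@2; visible region now rows[0,8) x cols[2,4) = 8x2
Op 4 cut(3, 0): punch at orig (3,2); cuts so far [(3, 2)]; region rows[0,8) x cols[2,4) = 8x2
Op 5 cut(7, 1): punch at orig (7,3); cuts so far [(3, 2), (7, 3)]; region rows[0,8) x cols[2,4) = 8x2
Unfold 1 (reflect across v@2): 4 holes -> [(3, 1), (3, 2), (7, 0), (7, 3)]
Unfold 2 (reflect across v@4): 8 holes -> [(3, 1), (3, 2), (3, 5), (3, 6), (7, 0), (7, 3), (7, 4), (7, 7)]
Unfold 3 (reflect across h@8): 16 holes -> [(3, 1), (3, 2), (3, 5), (3, 6), (7, 0), (7, 3), (7, 4), (7, 7), (8, 0), (8, 3), (8, 4), (8, 7), (12, 1), (12, 2), (12, 5), (12, 6)]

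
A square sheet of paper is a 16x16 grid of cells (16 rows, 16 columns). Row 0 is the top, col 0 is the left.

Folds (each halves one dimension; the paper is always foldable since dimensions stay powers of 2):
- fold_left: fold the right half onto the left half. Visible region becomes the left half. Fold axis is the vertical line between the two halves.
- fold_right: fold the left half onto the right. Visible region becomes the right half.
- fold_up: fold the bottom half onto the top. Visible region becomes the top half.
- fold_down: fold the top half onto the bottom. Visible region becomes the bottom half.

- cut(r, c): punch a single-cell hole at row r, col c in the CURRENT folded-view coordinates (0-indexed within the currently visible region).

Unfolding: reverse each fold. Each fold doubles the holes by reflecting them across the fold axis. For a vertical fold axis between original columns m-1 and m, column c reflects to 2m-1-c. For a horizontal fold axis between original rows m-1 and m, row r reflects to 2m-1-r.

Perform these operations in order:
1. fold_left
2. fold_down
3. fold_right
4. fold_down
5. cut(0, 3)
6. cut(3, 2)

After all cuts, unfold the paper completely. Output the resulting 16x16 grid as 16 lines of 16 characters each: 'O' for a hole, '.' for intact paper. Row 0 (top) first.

Op 1 fold_left: fold axis v@8; visible region now rows[0,16) x cols[0,8) = 16x8
Op 2 fold_down: fold axis h@8; visible region now rows[8,16) x cols[0,8) = 8x8
Op 3 fold_right: fold axis v@4; visible region now rows[8,16) x cols[4,8) = 8x4
Op 4 fold_down: fold axis h@12; visible region now rows[12,16) x cols[4,8) = 4x4
Op 5 cut(0, 3): punch at orig (12,7); cuts so far [(12, 7)]; region rows[12,16) x cols[4,8) = 4x4
Op 6 cut(3, 2): punch at orig (15,6); cuts so far [(12, 7), (15, 6)]; region rows[12,16) x cols[4,8) = 4x4
Unfold 1 (reflect across h@12): 4 holes -> [(8, 6), (11, 7), (12, 7), (15, 6)]
Unfold 2 (reflect across v@4): 8 holes -> [(8, 1), (8, 6), (11, 0), (11, 7), (12, 0), (12, 7), (15, 1), (15, 6)]
Unfold 3 (reflect across h@8): 16 holes -> [(0, 1), (0, 6), (3, 0), (3, 7), (4, 0), (4, 7), (7, 1), (7, 6), (8, 1), (8, 6), (11, 0), (11, 7), (12, 0), (12, 7), (15, 1), (15, 6)]
Unfold 4 (reflect across v@8): 32 holes -> [(0, 1), (0, 6), (0, 9), (0, 14), (3, 0), (3, 7), (3, 8), (3, 15), (4, 0), (4, 7), (4, 8), (4, 15), (7, 1), (7, 6), (7, 9), (7, 14), (8, 1), (8, 6), (8, 9), (8, 14), (11, 0), (11, 7), (11, 8), (11, 15), (12, 0), (12, 7), (12, 8), (12, 15), (15, 1), (15, 6), (15, 9), (15, 14)]

Answer: .O....O..O....O.
................
................
O......OO......O
O......OO......O
................
................
.O....O..O....O.
.O....O..O....O.
................
................
O......OO......O
O......OO......O
................
................
.O....O..O....O.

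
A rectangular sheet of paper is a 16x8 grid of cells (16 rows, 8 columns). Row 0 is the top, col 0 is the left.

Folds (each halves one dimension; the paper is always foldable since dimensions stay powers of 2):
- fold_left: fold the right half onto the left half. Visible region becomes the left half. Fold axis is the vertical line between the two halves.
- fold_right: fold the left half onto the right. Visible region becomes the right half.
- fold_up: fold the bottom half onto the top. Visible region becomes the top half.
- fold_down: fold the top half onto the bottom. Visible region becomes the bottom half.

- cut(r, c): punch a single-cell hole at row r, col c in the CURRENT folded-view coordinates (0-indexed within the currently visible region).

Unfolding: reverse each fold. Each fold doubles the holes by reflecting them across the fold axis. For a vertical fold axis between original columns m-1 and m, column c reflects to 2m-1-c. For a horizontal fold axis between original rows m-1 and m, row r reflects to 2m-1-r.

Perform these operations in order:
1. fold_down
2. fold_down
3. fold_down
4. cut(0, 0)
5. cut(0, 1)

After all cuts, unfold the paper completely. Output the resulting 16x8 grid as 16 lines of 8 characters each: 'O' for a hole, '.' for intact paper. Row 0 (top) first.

Answer: ........
OO......
OO......
........
........
OO......
OO......
........
........
OO......
OO......
........
........
OO......
OO......
........

Derivation:
Op 1 fold_down: fold axis h@8; visible region now rows[8,16) x cols[0,8) = 8x8
Op 2 fold_down: fold axis h@12; visible region now rows[12,16) x cols[0,8) = 4x8
Op 3 fold_down: fold axis h@14; visible region now rows[14,16) x cols[0,8) = 2x8
Op 4 cut(0, 0): punch at orig (14,0); cuts so far [(14, 0)]; region rows[14,16) x cols[0,8) = 2x8
Op 5 cut(0, 1): punch at orig (14,1); cuts so far [(14, 0), (14, 1)]; region rows[14,16) x cols[0,8) = 2x8
Unfold 1 (reflect across h@14): 4 holes -> [(13, 0), (13, 1), (14, 0), (14, 1)]
Unfold 2 (reflect across h@12): 8 holes -> [(9, 0), (9, 1), (10, 0), (10, 1), (13, 0), (13, 1), (14, 0), (14, 1)]
Unfold 3 (reflect across h@8): 16 holes -> [(1, 0), (1, 1), (2, 0), (2, 1), (5, 0), (5, 1), (6, 0), (6, 1), (9, 0), (9, 1), (10, 0), (10, 1), (13, 0), (13, 1), (14, 0), (14, 1)]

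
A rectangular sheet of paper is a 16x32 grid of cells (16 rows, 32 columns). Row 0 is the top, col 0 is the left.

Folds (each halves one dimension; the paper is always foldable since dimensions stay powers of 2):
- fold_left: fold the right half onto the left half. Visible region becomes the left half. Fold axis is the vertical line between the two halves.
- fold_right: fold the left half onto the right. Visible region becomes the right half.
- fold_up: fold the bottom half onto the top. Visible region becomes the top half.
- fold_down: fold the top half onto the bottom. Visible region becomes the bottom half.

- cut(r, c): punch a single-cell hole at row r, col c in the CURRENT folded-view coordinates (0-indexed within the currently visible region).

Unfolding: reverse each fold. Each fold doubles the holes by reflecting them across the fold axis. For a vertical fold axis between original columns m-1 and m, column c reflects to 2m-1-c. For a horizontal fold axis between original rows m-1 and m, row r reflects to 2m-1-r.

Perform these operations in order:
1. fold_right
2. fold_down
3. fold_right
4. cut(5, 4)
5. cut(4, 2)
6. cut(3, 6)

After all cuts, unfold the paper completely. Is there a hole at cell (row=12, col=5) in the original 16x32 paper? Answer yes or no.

Op 1 fold_right: fold axis v@16; visible region now rows[0,16) x cols[16,32) = 16x16
Op 2 fold_down: fold axis h@8; visible region now rows[8,16) x cols[16,32) = 8x16
Op 3 fold_right: fold axis v@24; visible region now rows[8,16) x cols[24,32) = 8x8
Op 4 cut(5, 4): punch at orig (13,28); cuts so far [(13, 28)]; region rows[8,16) x cols[24,32) = 8x8
Op 5 cut(4, 2): punch at orig (12,26); cuts so far [(12, 26), (13, 28)]; region rows[8,16) x cols[24,32) = 8x8
Op 6 cut(3, 6): punch at orig (11,30); cuts so far [(11, 30), (12, 26), (13, 28)]; region rows[8,16) x cols[24,32) = 8x8
Unfold 1 (reflect across v@24): 6 holes -> [(11, 17), (11, 30), (12, 21), (12, 26), (13, 19), (13, 28)]
Unfold 2 (reflect across h@8): 12 holes -> [(2, 19), (2, 28), (3, 21), (3, 26), (4, 17), (4, 30), (11, 17), (11, 30), (12, 21), (12, 26), (13, 19), (13, 28)]
Unfold 3 (reflect across v@16): 24 holes -> [(2, 3), (2, 12), (2, 19), (2, 28), (3, 5), (3, 10), (3, 21), (3, 26), (4, 1), (4, 14), (4, 17), (4, 30), (11, 1), (11, 14), (11, 17), (11, 30), (12, 5), (12, 10), (12, 21), (12, 26), (13, 3), (13, 12), (13, 19), (13, 28)]
Holes: [(2, 3), (2, 12), (2, 19), (2, 28), (3, 5), (3, 10), (3, 21), (3, 26), (4, 1), (4, 14), (4, 17), (4, 30), (11, 1), (11, 14), (11, 17), (11, 30), (12, 5), (12, 10), (12, 21), (12, 26), (13, 3), (13, 12), (13, 19), (13, 28)]

Answer: yes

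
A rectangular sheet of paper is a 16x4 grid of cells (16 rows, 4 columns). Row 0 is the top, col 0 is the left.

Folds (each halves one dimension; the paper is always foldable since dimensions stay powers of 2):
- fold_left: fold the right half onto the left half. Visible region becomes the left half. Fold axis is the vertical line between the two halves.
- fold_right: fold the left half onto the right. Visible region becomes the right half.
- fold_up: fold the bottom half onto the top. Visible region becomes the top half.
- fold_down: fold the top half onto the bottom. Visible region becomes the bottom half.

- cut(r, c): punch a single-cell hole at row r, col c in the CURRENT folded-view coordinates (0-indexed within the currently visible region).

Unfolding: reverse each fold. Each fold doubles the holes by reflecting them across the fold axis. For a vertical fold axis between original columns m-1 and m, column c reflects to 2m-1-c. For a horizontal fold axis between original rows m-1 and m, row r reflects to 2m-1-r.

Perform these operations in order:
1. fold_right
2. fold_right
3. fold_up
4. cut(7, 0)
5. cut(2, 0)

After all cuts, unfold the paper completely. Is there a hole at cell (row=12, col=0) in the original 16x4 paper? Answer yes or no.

Op 1 fold_right: fold axis v@2; visible region now rows[0,16) x cols[2,4) = 16x2
Op 2 fold_right: fold axis v@3; visible region now rows[0,16) x cols[3,4) = 16x1
Op 3 fold_up: fold axis h@8; visible region now rows[0,8) x cols[3,4) = 8x1
Op 4 cut(7, 0): punch at orig (7,3); cuts so far [(7, 3)]; region rows[0,8) x cols[3,4) = 8x1
Op 5 cut(2, 0): punch at orig (2,3); cuts so far [(2, 3), (7, 3)]; region rows[0,8) x cols[3,4) = 8x1
Unfold 1 (reflect across h@8): 4 holes -> [(2, 3), (7, 3), (8, 3), (13, 3)]
Unfold 2 (reflect across v@3): 8 holes -> [(2, 2), (2, 3), (7, 2), (7, 3), (8, 2), (8, 3), (13, 2), (13, 3)]
Unfold 3 (reflect across v@2): 16 holes -> [(2, 0), (2, 1), (2, 2), (2, 3), (7, 0), (7, 1), (7, 2), (7, 3), (8, 0), (8, 1), (8, 2), (8, 3), (13, 0), (13, 1), (13, 2), (13, 3)]
Holes: [(2, 0), (2, 1), (2, 2), (2, 3), (7, 0), (7, 1), (7, 2), (7, 3), (8, 0), (8, 1), (8, 2), (8, 3), (13, 0), (13, 1), (13, 2), (13, 3)]

Answer: no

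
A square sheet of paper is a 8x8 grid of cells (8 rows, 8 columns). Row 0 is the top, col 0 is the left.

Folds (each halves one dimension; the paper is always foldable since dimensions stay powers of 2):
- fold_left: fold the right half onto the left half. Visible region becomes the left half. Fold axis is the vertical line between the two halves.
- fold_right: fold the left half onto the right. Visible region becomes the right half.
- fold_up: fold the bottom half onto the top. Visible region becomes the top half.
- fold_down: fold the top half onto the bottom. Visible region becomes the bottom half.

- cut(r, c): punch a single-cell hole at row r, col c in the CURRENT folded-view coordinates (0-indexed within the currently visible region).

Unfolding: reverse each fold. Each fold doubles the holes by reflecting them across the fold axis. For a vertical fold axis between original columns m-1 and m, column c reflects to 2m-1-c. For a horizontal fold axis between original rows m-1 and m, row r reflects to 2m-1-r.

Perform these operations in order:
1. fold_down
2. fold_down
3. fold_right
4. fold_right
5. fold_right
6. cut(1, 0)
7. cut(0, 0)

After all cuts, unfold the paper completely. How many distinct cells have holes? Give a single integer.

Answer: 64

Derivation:
Op 1 fold_down: fold axis h@4; visible region now rows[4,8) x cols[0,8) = 4x8
Op 2 fold_down: fold axis h@6; visible region now rows[6,8) x cols[0,8) = 2x8
Op 3 fold_right: fold axis v@4; visible region now rows[6,8) x cols[4,8) = 2x4
Op 4 fold_right: fold axis v@6; visible region now rows[6,8) x cols[6,8) = 2x2
Op 5 fold_right: fold axis v@7; visible region now rows[6,8) x cols[7,8) = 2x1
Op 6 cut(1, 0): punch at orig (7,7); cuts so far [(7, 7)]; region rows[6,8) x cols[7,8) = 2x1
Op 7 cut(0, 0): punch at orig (6,7); cuts so far [(6, 7), (7, 7)]; region rows[6,8) x cols[7,8) = 2x1
Unfold 1 (reflect across v@7): 4 holes -> [(6, 6), (6, 7), (7, 6), (7, 7)]
Unfold 2 (reflect across v@6): 8 holes -> [(6, 4), (6, 5), (6, 6), (6, 7), (7, 4), (7, 5), (7, 6), (7, 7)]
Unfold 3 (reflect across v@4): 16 holes -> [(6, 0), (6, 1), (6, 2), (6, 3), (6, 4), (6, 5), (6, 6), (6, 7), (7, 0), (7, 1), (7, 2), (7, 3), (7, 4), (7, 5), (7, 6), (7, 7)]
Unfold 4 (reflect across h@6): 32 holes -> [(4, 0), (4, 1), (4, 2), (4, 3), (4, 4), (4, 5), (4, 6), (4, 7), (5, 0), (5, 1), (5, 2), (5, 3), (5, 4), (5, 5), (5, 6), (5, 7), (6, 0), (6, 1), (6, 2), (6, 3), (6, 4), (6, 5), (6, 6), (6, 7), (7, 0), (7, 1), (7, 2), (7, 3), (7, 4), (7, 5), (7, 6), (7, 7)]
Unfold 5 (reflect across h@4): 64 holes -> [(0, 0), (0, 1), (0, 2), (0, 3), (0, 4), (0, 5), (0, 6), (0, 7), (1, 0), (1, 1), (1, 2), (1, 3), (1, 4), (1, 5), (1, 6), (1, 7), (2, 0), (2, 1), (2, 2), (2, 3), (2, 4), (2, 5), (2, 6), (2, 7), (3, 0), (3, 1), (3, 2), (3, 3), (3, 4), (3, 5), (3, 6), (3, 7), (4, 0), (4, 1), (4, 2), (4, 3), (4, 4), (4, 5), (4, 6), (4, 7), (5, 0), (5, 1), (5, 2), (5, 3), (5, 4), (5, 5), (5, 6), (5, 7), (6, 0), (6, 1), (6, 2), (6, 3), (6, 4), (6, 5), (6, 6), (6, 7), (7, 0), (7, 1), (7, 2), (7, 3), (7, 4), (7, 5), (7, 6), (7, 7)]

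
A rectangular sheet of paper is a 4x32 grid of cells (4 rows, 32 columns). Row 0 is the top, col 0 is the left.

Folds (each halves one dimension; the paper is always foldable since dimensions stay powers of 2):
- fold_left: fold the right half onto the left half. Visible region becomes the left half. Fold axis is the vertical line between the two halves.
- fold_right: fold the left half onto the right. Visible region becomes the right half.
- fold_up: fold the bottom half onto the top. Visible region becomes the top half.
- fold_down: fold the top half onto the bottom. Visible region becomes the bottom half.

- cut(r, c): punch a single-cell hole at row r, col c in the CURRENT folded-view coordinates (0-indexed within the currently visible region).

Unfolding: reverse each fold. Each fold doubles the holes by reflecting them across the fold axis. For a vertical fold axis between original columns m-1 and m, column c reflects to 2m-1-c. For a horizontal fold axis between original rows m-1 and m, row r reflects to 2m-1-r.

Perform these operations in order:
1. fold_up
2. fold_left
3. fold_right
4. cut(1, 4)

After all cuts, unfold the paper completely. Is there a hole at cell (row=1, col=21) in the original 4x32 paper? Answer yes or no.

Answer: no

Derivation:
Op 1 fold_up: fold axis h@2; visible region now rows[0,2) x cols[0,32) = 2x32
Op 2 fold_left: fold axis v@16; visible region now rows[0,2) x cols[0,16) = 2x16
Op 3 fold_right: fold axis v@8; visible region now rows[0,2) x cols[8,16) = 2x8
Op 4 cut(1, 4): punch at orig (1,12); cuts so far [(1, 12)]; region rows[0,2) x cols[8,16) = 2x8
Unfold 1 (reflect across v@8): 2 holes -> [(1, 3), (1, 12)]
Unfold 2 (reflect across v@16): 4 holes -> [(1, 3), (1, 12), (1, 19), (1, 28)]
Unfold 3 (reflect across h@2): 8 holes -> [(1, 3), (1, 12), (1, 19), (1, 28), (2, 3), (2, 12), (2, 19), (2, 28)]
Holes: [(1, 3), (1, 12), (1, 19), (1, 28), (2, 3), (2, 12), (2, 19), (2, 28)]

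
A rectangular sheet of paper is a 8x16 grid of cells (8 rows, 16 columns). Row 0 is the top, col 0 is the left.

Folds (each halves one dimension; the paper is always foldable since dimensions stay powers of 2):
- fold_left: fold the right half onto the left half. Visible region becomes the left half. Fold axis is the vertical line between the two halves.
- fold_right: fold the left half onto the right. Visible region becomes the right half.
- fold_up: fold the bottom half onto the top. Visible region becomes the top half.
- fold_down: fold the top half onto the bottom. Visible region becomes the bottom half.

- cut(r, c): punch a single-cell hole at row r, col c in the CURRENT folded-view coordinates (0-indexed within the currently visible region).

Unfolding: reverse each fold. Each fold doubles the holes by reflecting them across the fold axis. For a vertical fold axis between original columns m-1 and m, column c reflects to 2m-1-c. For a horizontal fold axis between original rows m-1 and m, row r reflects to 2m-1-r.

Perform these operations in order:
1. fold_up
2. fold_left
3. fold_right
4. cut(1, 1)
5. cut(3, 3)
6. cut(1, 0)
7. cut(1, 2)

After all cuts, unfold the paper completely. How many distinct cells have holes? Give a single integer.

Answer: 32

Derivation:
Op 1 fold_up: fold axis h@4; visible region now rows[0,4) x cols[0,16) = 4x16
Op 2 fold_left: fold axis v@8; visible region now rows[0,4) x cols[0,8) = 4x8
Op 3 fold_right: fold axis v@4; visible region now rows[0,4) x cols[4,8) = 4x4
Op 4 cut(1, 1): punch at orig (1,5); cuts so far [(1, 5)]; region rows[0,4) x cols[4,8) = 4x4
Op 5 cut(3, 3): punch at orig (3,7); cuts so far [(1, 5), (3, 7)]; region rows[0,4) x cols[4,8) = 4x4
Op 6 cut(1, 0): punch at orig (1,4); cuts so far [(1, 4), (1, 5), (3, 7)]; region rows[0,4) x cols[4,8) = 4x4
Op 7 cut(1, 2): punch at orig (1,6); cuts so far [(1, 4), (1, 5), (1, 6), (3, 7)]; region rows[0,4) x cols[4,8) = 4x4
Unfold 1 (reflect across v@4): 8 holes -> [(1, 1), (1, 2), (1, 3), (1, 4), (1, 5), (1, 6), (3, 0), (3, 7)]
Unfold 2 (reflect across v@8): 16 holes -> [(1, 1), (1, 2), (1, 3), (1, 4), (1, 5), (1, 6), (1, 9), (1, 10), (1, 11), (1, 12), (1, 13), (1, 14), (3, 0), (3, 7), (3, 8), (3, 15)]
Unfold 3 (reflect across h@4): 32 holes -> [(1, 1), (1, 2), (1, 3), (1, 4), (1, 5), (1, 6), (1, 9), (1, 10), (1, 11), (1, 12), (1, 13), (1, 14), (3, 0), (3, 7), (3, 8), (3, 15), (4, 0), (4, 7), (4, 8), (4, 15), (6, 1), (6, 2), (6, 3), (6, 4), (6, 5), (6, 6), (6, 9), (6, 10), (6, 11), (6, 12), (6, 13), (6, 14)]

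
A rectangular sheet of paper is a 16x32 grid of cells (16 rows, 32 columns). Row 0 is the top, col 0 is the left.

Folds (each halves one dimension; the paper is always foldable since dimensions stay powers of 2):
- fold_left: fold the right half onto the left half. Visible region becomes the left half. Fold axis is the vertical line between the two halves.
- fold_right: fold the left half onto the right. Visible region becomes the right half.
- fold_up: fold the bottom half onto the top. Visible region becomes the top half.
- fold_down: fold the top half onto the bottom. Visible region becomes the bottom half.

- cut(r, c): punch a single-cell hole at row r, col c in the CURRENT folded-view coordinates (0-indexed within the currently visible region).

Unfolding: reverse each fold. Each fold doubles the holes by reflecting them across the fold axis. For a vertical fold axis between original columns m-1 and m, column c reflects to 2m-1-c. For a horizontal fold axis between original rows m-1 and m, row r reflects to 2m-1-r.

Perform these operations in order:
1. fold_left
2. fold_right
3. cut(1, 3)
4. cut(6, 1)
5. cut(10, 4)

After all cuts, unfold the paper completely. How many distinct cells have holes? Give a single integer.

Answer: 12

Derivation:
Op 1 fold_left: fold axis v@16; visible region now rows[0,16) x cols[0,16) = 16x16
Op 2 fold_right: fold axis v@8; visible region now rows[0,16) x cols[8,16) = 16x8
Op 3 cut(1, 3): punch at orig (1,11); cuts so far [(1, 11)]; region rows[0,16) x cols[8,16) = 16x8
Op 4 cut(6, 1): punch at orig (6,9); cuts so far [(1, 11), (6, 9)]; region rows[0,16) x cols[8,16) = 16x8
Op 5 cut(10, 4): punch at orig (10,12); cuts so far [(1, 11), (6, 9), (10, 12)]; region rows[0,16) x cols[8,16) = 16x8
Unfold 1 (reflect across v@8): 6 holes -> [(1, 4), (1, 11), (6, 6), (6, 9), (10, 3), (10, 12)]
Unfold 2 (reflect across v@16): 12 holes -> [(1, 4), (1, 11), (1, 20), (1, 27), (6, 6), (6, 9), (6, 22), (6, 25), (10, 3), (10, 12), (10, 19), (10, 28)]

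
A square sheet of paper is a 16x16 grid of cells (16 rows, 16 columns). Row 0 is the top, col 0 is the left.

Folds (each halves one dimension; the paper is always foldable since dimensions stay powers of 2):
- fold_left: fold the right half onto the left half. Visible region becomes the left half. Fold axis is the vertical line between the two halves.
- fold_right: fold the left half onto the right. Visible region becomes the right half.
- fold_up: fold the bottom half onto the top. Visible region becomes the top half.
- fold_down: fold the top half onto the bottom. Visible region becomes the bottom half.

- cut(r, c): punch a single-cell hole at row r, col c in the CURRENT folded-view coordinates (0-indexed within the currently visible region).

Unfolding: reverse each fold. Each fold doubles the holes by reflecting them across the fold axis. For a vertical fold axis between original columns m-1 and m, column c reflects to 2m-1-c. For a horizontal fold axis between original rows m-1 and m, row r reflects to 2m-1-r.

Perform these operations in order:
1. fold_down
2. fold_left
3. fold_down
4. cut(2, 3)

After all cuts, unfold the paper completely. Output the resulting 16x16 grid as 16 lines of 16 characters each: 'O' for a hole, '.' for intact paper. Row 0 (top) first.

Answer: ................
...O........O...
................
................
................
................
...O........O...
................
................
...O........O...
................
................
................
................
...O........O...
................

Derivation:
Op 1 fold_down: fold axis h@8; visible region now rows[8,16) x cols[0,16) = 8x16
Op 2 fold_left: fold axis v@8; visible region now rows[8,16) x cols[0,8) = 8x8
Op 3 fold_down: fold axis h@12; visible region now rows[12,16) x cols[0,8) = 4x8
Op 4 cut(2, 3): punch at orig (14,3); cuts so far [(14, 3)]; region rows[12,16) x cols[0,8) = 4x8
Unfold 1 (reflect across h@12): 2 holes -> [(9, 3), (14, 3)]
Unfold 2 (reflect across v@8): 4 holes -> [(9, 3), (9, 12), (14, 3), (14, 12)]
Unfold 3 (reflect across h@8): 8 holes -> [(1, 3), (1, 12), (6, 3), (6, 12), (9, 3), (9, 12), (14, 3), (14, 12)]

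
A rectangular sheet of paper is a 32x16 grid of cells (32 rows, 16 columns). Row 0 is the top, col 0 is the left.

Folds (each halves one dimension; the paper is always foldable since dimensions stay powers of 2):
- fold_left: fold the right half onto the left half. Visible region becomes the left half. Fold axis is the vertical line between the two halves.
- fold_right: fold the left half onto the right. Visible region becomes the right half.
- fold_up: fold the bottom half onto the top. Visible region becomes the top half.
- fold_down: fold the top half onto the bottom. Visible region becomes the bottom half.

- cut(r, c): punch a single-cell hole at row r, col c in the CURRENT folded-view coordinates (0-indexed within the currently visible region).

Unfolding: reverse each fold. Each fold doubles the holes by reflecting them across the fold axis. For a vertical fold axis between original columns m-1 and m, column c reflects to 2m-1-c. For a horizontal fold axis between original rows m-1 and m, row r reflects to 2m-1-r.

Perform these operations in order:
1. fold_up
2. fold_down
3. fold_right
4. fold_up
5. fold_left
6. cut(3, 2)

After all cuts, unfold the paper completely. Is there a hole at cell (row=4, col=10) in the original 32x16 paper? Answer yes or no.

Answer: yes

Derivation:
Op 1 fold_up: fold axis h@16; visible region now rows[0,16) x cols[0,16) = 16x16
Op 2 fold_down: fold axis h@8; visible region now rows[8,16) x cols[0,16) = 8x16
Op 3 fold_right: fold axis v@8; visible region now rows[8,16) x cols[8,16) = 8x8
Op 4 fold_up: fold axis h@12; visible region now rows[8,12) x cols[8,16) = 4x8
Op 5 fold_left: fold axis v@12; visible region now rows[8,12) x cols[8,12) = 4x4
Op 6 cut(3, 2): punch at orig (11,10); cuts so far [(11, 10)]; region rows[8,12) x cols[8,12) = 4x4
Unfold 1 (reflect across v@12): 2 holes -> [(11, 10), (11, 13)]
Unfold 2 (reflect across h@12): 4 holes -> [(11, 10), (11, 13), (12, 10), (12, 13)]
Unfold 3 (reflect across v@8): 8 holes -> [(11, 2), (11, 5), (11, 10), (11, 13), (12, 2), (12, 5), (12, 10), (12, 13)]
Unfold 4 (reflect across h@8): 16 holes -> [(3, 2), (3, 5), (3, 10), (3, 13), (4, 2), (4, 5), (4, 10), (4, 13), (11, 2), (11, 5), (11, 10), (11, 13), (12, 2), (12, 5), (12, 10), (12, 13)]
Unfold 5 (reflect across h@16): 32 holes -> [(3, 2), (3, 5), (3, 10), (3, 13), (4, 2), (4, 5), (4, 10), (4, 13), (11, 2), (11, 5), (11, 10), (11, 13), (12, 2), (12, 5), (12, 10), (12, 13), (19, 2), (19, 5), (19, 10), (19, 13), (20, 2), (20, 5), (20, 10), (20, 13), (27, 2), (27, 5), (27, 10), (27, 13), (28, 2), (28, 5), (28, 10), (28, 13)]
Holes: [(3, 2), (3, 5), (3, 10), (3, 13), (4, 2), (4, 5), (4, 10), (4, 13), (11, 2), (11, 5), (11, 10), (11, 13), (12, 2), (12, 5), (12, 10), (12, 13), (19, 2), (19, 5), (19, 10), (19, 13), (20, 2), (20, 5), (20, 10), (20, 13), (27, 2), (27, 5), (27, 10), (27, 13), (28, 2), (28, 5), (28, 10), (28, 13)]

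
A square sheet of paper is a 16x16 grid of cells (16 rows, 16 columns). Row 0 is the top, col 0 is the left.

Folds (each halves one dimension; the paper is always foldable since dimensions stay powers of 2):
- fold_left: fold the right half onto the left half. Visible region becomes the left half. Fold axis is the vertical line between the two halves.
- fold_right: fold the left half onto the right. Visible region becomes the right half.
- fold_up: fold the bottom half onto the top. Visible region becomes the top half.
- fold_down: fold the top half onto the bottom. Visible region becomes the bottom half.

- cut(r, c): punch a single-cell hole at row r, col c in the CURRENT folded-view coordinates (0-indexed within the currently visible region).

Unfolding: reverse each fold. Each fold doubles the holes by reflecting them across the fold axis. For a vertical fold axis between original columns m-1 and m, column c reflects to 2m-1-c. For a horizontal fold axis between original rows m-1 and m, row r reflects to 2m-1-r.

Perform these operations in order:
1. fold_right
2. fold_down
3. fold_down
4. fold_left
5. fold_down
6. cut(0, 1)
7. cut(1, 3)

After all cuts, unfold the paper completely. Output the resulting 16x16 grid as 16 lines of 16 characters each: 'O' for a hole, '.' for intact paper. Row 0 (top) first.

Op 1 fold_right: fold axis v@8; visible region now rows[0,16) x cols[8,16) = 16x8
Op 2 fold_down: fold axis h@8; visible region now rows[8,16) x cols[8,16) = 8x8
Op 3 fold_down: fold axis h@12; visible region now rows[12,16) x cols[8,16) = 4x8
Op 4 fold_left: fold axis v@12; visible region now rows[12,16) x cols[8,12) = 4x4
Op 5 fold_down: fold axis h@14; visible region now rows[14,16) x cols[8,12) = 2x4
Op 6 cut(0, 1): punch at orig (14,9); cuts so far [(14, 9)]; region rows[14,16) x cols[8,12) = 2x4
Op 7 cut(1, 3): punch at orig (15,11); cuts so far [(14, 9), (15, 11)]; region rows[14,16) x cols[8,12) = 2x4
Unfold 1 (reflect across h@14): 4 holes -> [(12, 11), (13, 9), (14, 9), (15, 11)]
Unfold 2 (reflect across v@12): 8 holes -> [(12, 11), (12, 12), (13, 9), (13, 14), (14, 9), (14, 14), (15, 11), (15, 12)]
Unfold 3 (reflect across h@12): 16 holes -> [(8, 11), (8, 12), (9, 9), (9, 14), (10, 9), (10, 14), (11, 11), (11, 12), (12, 11), (12, 12), (13, 9), (13, 14), (14, 9), (14, 14), (15, 11), (15, 12)]
Unfold 4 (reflect across h@8): 32 holes -> [(0, 11), (0, 12), (1, 9), (1, 14), (2, 9), (2, 14), (3, 11), (3, 12), (4, 11), (4, 12), (5, 9), (5, 14), (6, 9), (6, 14), (7, 11), (7, 12), (8, 11), (8, 12), (9, 9), (9, 14), (10, 9), (10, 14), (11, 11), (11, 12), (12, 11), (12, 12), (13, 9), (13, 14), (14, 9), (14, 14), (15, 11), (15, 12)]
Unfold 5 (reflect across v@8): 64 holes -> [(0, 3), (0, 4), (0, 11), (0, 12), (1, 1), (1, 6), (1, 9), (1, 14), (2, 1), (2, 6), (2, 9), (2, 14), (3, 3), (3, 4), (3, 11), (3, 12), (4, 3), (4, 4), (4, 11), (4, 12), (5, 1), (5, 6), (5, 9), (5, 14), (6, 1), (6, 6), (6, 9), (6, 14), (7, 3), (7, 4), (7, 11), (7, 12), (8, 3), (8, 4), (8, 11), (8, 12), (9, 1), (9, 6), (9, 9), (9, 14), (10, 1), (10, 6), (10, 9), (10, 14), (11, 3), (11, 4), (11, 11), (11, 12), (12, 3), (12, 4), (12, 11), (12, 12), (13, 1), (13, 6), (13, 9), (13, 14), (14, 1), (14, 6), (14, 9), (14, 14), (15, 3), (15, 4), (15, 11), (15, 12)]

Answer: ...OO......OO...
.O....O..O....O.
.O....O..O....O.
...OO......OO...
...OO......OO...
.O....O..O....O.
.O....O..O....O.
...OO......OO...
...OO......OO...
.O....O..O....O.
.O....O..O....O.
...OO......OO...
...OO......OO...
.O....O..O....O.
.O....O..O....O.
...OO......OO...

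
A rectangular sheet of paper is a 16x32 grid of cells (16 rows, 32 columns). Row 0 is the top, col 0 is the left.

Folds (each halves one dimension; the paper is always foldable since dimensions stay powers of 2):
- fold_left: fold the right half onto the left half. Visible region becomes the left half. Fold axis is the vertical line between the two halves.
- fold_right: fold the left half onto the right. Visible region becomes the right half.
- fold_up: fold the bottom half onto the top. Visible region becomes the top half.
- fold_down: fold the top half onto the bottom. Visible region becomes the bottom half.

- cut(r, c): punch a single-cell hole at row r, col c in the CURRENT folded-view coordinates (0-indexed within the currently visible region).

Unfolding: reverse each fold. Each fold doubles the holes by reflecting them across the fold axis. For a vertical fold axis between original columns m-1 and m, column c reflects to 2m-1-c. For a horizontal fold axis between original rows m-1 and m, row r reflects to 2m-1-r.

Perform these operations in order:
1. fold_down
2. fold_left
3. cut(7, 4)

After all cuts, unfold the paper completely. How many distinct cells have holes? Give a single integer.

Answer: 4

Derivation:
Op 1 fold_down: fold axis h@8; visible region now rows[8,16) x cols[0,32) = 8x32
Op 2 fold_left: fold axis v@16; visible region now rows[8,16) x cols[0,16) = 8x16
Op 3 cut(7, 4): punch at orig (15,4); cuts so far [(15, 4)]; region rows[8,16) x cols[0,16) = 8x16
Unfold 1 (reflect across v@16): 2 holes -> [(15, 4), (15, 27)]
Unfold 2 (reflect across h@8): 4 holes -> [(0, 4), (0, 27), (15, 4), (15, 27)]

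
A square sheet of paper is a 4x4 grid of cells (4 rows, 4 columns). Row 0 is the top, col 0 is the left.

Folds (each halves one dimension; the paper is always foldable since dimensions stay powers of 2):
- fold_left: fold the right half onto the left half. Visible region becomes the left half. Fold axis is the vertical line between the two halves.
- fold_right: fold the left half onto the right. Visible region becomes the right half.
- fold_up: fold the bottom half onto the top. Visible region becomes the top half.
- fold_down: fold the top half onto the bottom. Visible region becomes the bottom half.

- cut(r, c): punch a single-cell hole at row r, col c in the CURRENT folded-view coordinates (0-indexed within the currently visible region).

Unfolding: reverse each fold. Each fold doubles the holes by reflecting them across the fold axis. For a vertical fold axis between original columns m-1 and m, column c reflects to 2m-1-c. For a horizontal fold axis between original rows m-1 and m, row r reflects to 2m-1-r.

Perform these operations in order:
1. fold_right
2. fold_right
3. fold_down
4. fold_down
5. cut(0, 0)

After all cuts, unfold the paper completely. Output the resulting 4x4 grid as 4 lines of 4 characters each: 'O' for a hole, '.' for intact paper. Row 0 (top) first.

Op 1 fold_right: fold axis v@2; visible region now rows[0,4) x cols[2,4) = 4x2
Op 2 fold_right: fold axis v@3; visible region now rows[0,4) x cols[3,4) = 4x1
Op 3 fold_down: fold axis h@2; visible region now rows[2,4) x cols[3,4) = 2x1
Op 4 fold_down: fold axis h@3; visible region now rows[3,4) x cols[3,4) = 1x1
Op 5 cut(0, 0): punch at orig (3,3); cuts so far [(3, 3)]; region rows[3,4) x cols[3,4) = 1x1
Unfold 1 (reflect across h@3): 2 holes -> [(2, 3), (3, 3)]
Unfold 2 (reflect across h@2): 4 holes -> [(0, 3), (1, 3), (2, 3), (3, 3)]
Unfold 3 (reflect across v@3): 8 holes -> [(0, 2), (0, 3), (1, 2), (1, 3), (2, 2), (2, 3), (3, 2), (3, 3)]
Unfold 4 (reflect across v@2): 16 holes -> [(0, 0), (0, 1), (0, 2), (0, 3), (1, 0), (1, 1), (1, 2), (1, 3), (2, 0), (2, 1), (2, 2), (2, 3), (3, 0), (3, 1), (3, 2), (3, 3)]

Answer: OOOO
OOOO
OOOO
OOOO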